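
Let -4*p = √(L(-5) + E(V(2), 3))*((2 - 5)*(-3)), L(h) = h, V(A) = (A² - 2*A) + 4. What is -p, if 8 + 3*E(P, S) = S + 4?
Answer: 3*I*√3 ≈ 5.1962*I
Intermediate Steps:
V(A) = 4 + A² - 2*A
E(P, S) = -4/3 + S/3 (E(P, S) = -8/3 + (S + 4)/3 = -8/3 + (4 + S)/3 = -8/3 + (4/3 + S/3) = -4/3 + S/3)
p = -3*I*√3 (p = -√(-5 + (-4/3 + (⅓)*3))*(2 - 5)*(-3)/4 = -√(-5 + (-4/3 + 1))*(-3*(-3))/4 = -√(-5 - ⅓)*9/4 = -√(-16/3)*9/4 = -4*I*√3/3*9/4 = -3*I*√3 ≈ -5.1962*I)
-p = -(-3)*I*√3 = 3*I*√3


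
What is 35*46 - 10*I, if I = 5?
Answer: 1560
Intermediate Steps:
35*46 - 10*I = 35*46 - 10*5 = 1610 - 50 = 1560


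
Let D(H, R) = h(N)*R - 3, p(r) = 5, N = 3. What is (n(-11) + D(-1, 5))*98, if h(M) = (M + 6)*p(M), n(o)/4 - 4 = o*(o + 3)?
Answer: 57820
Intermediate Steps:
n(o) = 16 + 4*o*(3 + o) (n(o) = 16 + 4*(o*(o + 3)) = 16 + 4*(o*(3 + o)) = 16 + 4*o*(3 + o))
h(M) = 30 + 5*M (h(M) = (M + 6)*5 = (6 + M)*5 = 30 + 5*M)
D(H, R) = -3 + 45*R (D(H, R) = (30 + 5*3)*R - 3 = (30 + 15)*R - 3 = 45*R - 3 = -3 + 45*R)
(n(-11) + D(-1, 5))*98 = ((16 + 4*(-11)² + 12*(-11)) + (-3 + 45*5))*98 = ((16 + 4*121 - 132) + (-3 + 225))*98 = ((16 + 484 - 132) + 222)*98 = (368 + 222)*98 = 590*98 = 57820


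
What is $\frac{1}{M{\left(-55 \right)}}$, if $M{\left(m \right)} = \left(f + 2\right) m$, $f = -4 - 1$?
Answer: $\frac{1}{165} \approx 0.0060606$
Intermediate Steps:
$f = -5$ ($f = -4 - 1 = -5$)
$M{\left(m \right)} = - 3 m$ ($M{\left(m \right)} = \left(-5 + 2\right) m = - 3 m$)
$\frac{1}{M{\left(-55 \right)}} = \frac{1}{\left(-3\right) \left(-55\right)} = \frac{1}{165}$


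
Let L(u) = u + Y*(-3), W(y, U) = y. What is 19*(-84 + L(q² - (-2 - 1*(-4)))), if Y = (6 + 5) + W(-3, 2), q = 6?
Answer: -1406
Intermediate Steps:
Y = 8 (Y = (6 + 5) - 3 = 11 - 3 = 8)
L(u) = -24 + u (L(u) = u + 8*(-3) = u - 24 = -24 + u)
19*(-84 + L(q² - (-2 - 1*(-4)))) = 19*(-84 + (-24 + (6² - (-2 - 1*(-4))))) = 19*(-84 + (-24 + (36 - (-2 + 4)))) = 19*(-84 + (-24 + (36 - 1*2))) = 19*(-84 + (-24 + (36 - 2))) = 19*(-84 + (-24 + 34)) = 19*(-84 + 10) = 19*(-74) = -1406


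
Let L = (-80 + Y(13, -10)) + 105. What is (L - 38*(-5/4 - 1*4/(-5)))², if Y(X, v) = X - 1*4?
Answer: 261121/100 ≈ 2611.2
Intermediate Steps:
Y(X, v) = -4 + X (Y(X, v) = X - 4 = -4 + X)
L = 34 (L = (-80 + (-4 + 13)) + 105 = (-80 + 9) + 105 = -71 + 105 = 34)
(L - 38*(-5/4 - 1*4/(-5)))² = (34 - 38*(-5/4 - 1*4/(-5)))² = (34 - 38*(-5*¼ - 4*(-⅕)))² = (34 - 38*(-5/4 + ⅘))² = (34 - 38*(-9/20))² = (34 + 171/10)² = (511/10)² = 261121/100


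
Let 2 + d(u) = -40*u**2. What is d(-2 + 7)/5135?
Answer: -1002/5135 ≈ -0.19513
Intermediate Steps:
d(u) = -2 - 40*u**2
d(-2 + 7)/5135 = (-2 - 40*(-2 + 7)**2)/5135 = (-2 - 40*5**2)*(1/5135) = (-2 - 40*25)*(1/5135) = (-2 - 1000)*(1/5135) = -1002*1/5135 = -1002/5135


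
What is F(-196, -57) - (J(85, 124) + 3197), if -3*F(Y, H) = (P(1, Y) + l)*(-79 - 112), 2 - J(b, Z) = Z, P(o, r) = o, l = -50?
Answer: -18584/3 ≈ -6194.7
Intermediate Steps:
J(b, Z) = 2 - Z
F(Y, H) = -9359/3 (F(Y, H) = -(1 - 50)*(-79 - 112)/3 = -(-49)*(-191)/3 = -⅓*9359 = -9359/3)
F(-196, -57) - (J(85, 124) + 3197) = -9359/3 - ((2 - 1*124) + 3197) = -9359/3 - ((2 - 124) + 3197) = -9359/3 - (-122 + 3197) = -9359/3 - 1*3075 = -9359/3 - 3075 = -18584/3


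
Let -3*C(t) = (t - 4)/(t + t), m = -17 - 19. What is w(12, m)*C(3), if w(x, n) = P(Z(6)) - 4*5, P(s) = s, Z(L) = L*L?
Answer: 8/9 ≈ 0.88889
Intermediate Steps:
m = -36
C(t) = -(-4 + t)/(6*t) (C(t) = -(t - 4)/(3*(t + t)) = -(-4 + t)/(3*(2*t)) = -(-4 + t)*1/(2*t)/3 = -(-4 + t)/(6*t))
Z(L) = L²
w(x, n) = 16 (w(x, n) = 6² - 4*5 = 36 - 20 = 16)
w(12, m)*C(3) = 16*((⅙)*(4 - 1*3)/3) = 16*((⅙)*(⅓)*(4 - 3)) = 16*((⅙)*(⅓)*1) = 16*(1/18) = 8/9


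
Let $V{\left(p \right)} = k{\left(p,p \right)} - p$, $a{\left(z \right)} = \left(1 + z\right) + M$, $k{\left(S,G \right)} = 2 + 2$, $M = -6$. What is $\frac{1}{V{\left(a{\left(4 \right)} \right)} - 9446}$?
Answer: $- \frac{1}{9441} \approx -0.00010592$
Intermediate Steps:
$k{\left(S,G \right)} = 4$
$a{\left(z \right)} = -5 + z$ ($a{\left(z \right)} = \left(1 + z\right) - 6 = -5 + z$)
$V{\left(p \right)} = 4 - p$
$\frac{1}{V{\left(a{\left(4 \right)} \right)} - 9446} = \frac{1}{\left(4 - \left(-5 + 4\right)\right) - 9446} = \frac{1}{\left(4 - -1\right) - 9446} = \frac{1}{\left(4 + 1\right) - 9446} = \frac{1}{5 - 9446} = \frac{1}{-9441} = - \frac{1}{9441}$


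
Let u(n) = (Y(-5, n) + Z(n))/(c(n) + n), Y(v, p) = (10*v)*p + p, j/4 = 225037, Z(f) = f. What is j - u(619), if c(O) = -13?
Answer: 90919900/101 ≈ 9.0020e+5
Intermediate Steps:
j = 900148 (j = 4*225037 = 900148)
Y(v, p) = p + 10*p*v (Y(v, p) = 10*p*v + p = p + 10*p*v)
u(n) = -48*n/(-13 + n) (u(n) = (n*(1 + 10*(-5)) + n)/(-13 + n) = (n*(1 - 50) + n)/(-13 + n) = (n*(-49) + n)/(-13 + n) = (-49*n + n)/(-13 + n) = (-48*n)/(-13 + n) = -48*n/(-13 + n))
j - u(619) = 900148 - (-48)*619/(-13 + 619) = 900148 - (-48)*619/606 = 900148 - 1*(-4952/101) = 900148 + 4952/101 = 90919900/101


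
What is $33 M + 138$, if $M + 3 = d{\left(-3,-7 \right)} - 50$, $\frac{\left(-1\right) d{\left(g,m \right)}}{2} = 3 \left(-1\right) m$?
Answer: $-2997$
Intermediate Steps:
$d{\left(g,m \right)} = 6 m$ ($d{\left(g,m \right)} = - 2 \cdot 3 \left(-1\right) m = - 2 \left(- 3 m\right) = 6 m$)
$M = -95$ ($M = -3 + \left(6 \left(-7\right) - 50\right) = -3 - 92 = -95$)
$33 M + 138 = 33 \left(-95\right) + 138 = -3135 + 138 = -2997$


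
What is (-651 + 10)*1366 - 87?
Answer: -875693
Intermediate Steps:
(-651 + 10)*1366 - 87 = -641*1366 - 87 = -875606 - 87 = -875693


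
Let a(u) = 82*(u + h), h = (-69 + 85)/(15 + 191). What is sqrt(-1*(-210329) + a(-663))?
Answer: sqrt(1654679035)/103 ≈ 394.93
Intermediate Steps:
h = 8/103 (h = 16/206 = 16*(1/206) = 8/103 ≈ 0.077670)
a(u) = 656/103 + 82*u (a(u) = 82*(u + 8/103) = 82*(8/103 + u) = 656/103 + 82*u)
sqrt(-1*(-210329) + a(-663)) = sqrt(-1*(-210329) + (656/103 + 82*(-663))) = sqrt(210329 + (656/103 - 54366)) = sqrt(210329 - 5599042/103) = sqrt(16064845/103) = sqrt(1654679035)/103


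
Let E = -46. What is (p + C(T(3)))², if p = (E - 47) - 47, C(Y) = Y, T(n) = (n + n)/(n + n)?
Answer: 19321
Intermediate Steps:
T(n) = 1 (T(n) = (2*n)/((2*n)) = (2*n)*(1/(2*n)) = 1)
p = -140 (p = (-46 - 47) - 47 = -93 - 47 = -140)
(p + C(T(3)))² = (-140 + 1)² = (-139)² = 19321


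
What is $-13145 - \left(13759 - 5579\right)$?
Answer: $-21325$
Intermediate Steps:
$-13145 - \left(13759 - 5579\right) = -13145 - 8180 = -21325$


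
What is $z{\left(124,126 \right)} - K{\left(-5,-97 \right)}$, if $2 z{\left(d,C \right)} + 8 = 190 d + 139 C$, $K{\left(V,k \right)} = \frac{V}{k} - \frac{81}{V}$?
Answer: $\frac{9950623}{485} \approx 20517.0$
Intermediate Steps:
$K{\left(V,k \right)} = - \frac{81}{V} + \frac{V}{k}$
$z{\left(d,C \right)} = -4 + 95 d + \frac{139 C}{2}$ ($z{\left(d,C \right)} = -4 + \frac{190 d + 139 C}{2} = -4 + \frac{139 C + 190 d}{2} = -4 + \left(95 d + \frac{139 C}{2}\right) = -4 + 95 d + \frac{139 C}{2}$)
$z{\left(124,126 \right)} - K{\left(-5,-97 \right)} = \left(-4 + 95 \cdot 124 + \frac{139}{2} \cdot 126\right) - \left(- \frac{81}{-5} - \frac{5}{-97}\right) = \left(-4 + 11780 + 8757\right) - \left(\left(-81\right) \left(- \frac{1}{5}\right) - - \frac{5}{97}\right) = 20533 - \left(\frac{81}{5} + \frac{5}{97}\right) = 20533 - \frac{7882}{485} = \frac{9950623}{485}$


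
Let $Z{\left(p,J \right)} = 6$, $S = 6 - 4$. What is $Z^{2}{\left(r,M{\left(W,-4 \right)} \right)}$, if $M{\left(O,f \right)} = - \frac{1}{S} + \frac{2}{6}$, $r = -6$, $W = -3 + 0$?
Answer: $36$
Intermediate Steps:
$W = -3$
$S = 2$
$M{\left(O,f \right)} = - \frac{1}{6}$ ($M{\left(O,f \right)} = - \frac{1}{2} + \frac{2}{6} = \left(-1\right) \frac{1}{2} + 2 \cdot \frac{1}{6} = - \frac{1}{2} + \frac{1}{3} = - \frac{1}{6}$)
$Z^{2}{\left(r,M{\left(W,-4 \right)} \right)} = 6^{2} = 36$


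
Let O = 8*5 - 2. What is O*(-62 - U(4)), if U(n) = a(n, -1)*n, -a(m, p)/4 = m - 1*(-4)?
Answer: 2508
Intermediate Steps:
a(m, p) = -16 - 4*m (a(m, p) = -4*(m - 1*(-4)) = -4*(m + 4) = -4*(4 + m) = -16 - 4*m)
O = 38 (O = 40 - 2 = 38)
U(n) = n*(-16 - 4*n) (U(n) = (-16 - 4*n)*n = n*(-16 - 4*n))
O*(-62 - U(4)) = 38*(-62 - (-4)*4*(4 + 4)) = 38*(-62 - (-4)*4*8) = 38*(-62 - 1*(-128)) = 38*(-62 + 128) = 38*66 = 2508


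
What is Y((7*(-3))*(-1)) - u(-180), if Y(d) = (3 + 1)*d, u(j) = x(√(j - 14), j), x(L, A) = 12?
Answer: 72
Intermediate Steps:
u(j) = 12
Y(d) = 4*d
Y((7*(-3))*(-1)) - u(-180) = 4*((7*(-3))*(-1)) - 1*12 = 4*(-21*(-1)) - 12 = 4*21 - 12 = 84 - 12 = 72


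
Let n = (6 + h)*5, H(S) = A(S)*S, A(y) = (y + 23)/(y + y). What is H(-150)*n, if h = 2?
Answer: -2540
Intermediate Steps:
A(y) = (23 + y)/(2*y) (A(y) = (23 + y)/((2*y)) = (23 + y)*(1/(2*y)) = (23 + y)/(2*y))
H(S) = 23/2 + S/2 (H(S) = ((23 + S)/(2*S))*S = 23/2 + S/2)
n = 40 (n = (6 + 2)*5 = 8*5 = 40)
H(-150)*n = (23/2 + (1/2)*(-150))*40 = (23/2 - 75)*40 = -127/2*40 = -2540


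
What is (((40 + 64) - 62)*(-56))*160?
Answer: -376320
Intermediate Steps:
(((40 + 64) - 62)*(-56))*160 = ((104 - 62)*(-56))*160 = (42*(-56))*160 = -2352*160 = -376320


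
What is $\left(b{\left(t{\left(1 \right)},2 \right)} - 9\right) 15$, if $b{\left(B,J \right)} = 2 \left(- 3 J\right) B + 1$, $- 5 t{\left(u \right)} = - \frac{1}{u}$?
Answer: $-156$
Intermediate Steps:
$t{\left(u \right)} = \frac{1}{5 u}$ ($t{\left(u \right)} = - \frac{\left(-1\right) \frac{1}{u}}{5} = \frac{1}{5 u}$)
$b{\left(B,J \right)} = 1 - 6 B J$ ($b{\left(B,J \right)} = - 6 J B + 1 = - 6 B J + 1 = 1 - 6 B J$)
$\left(b{\left(t{\left(1 \right)},2 \right)} - 9\right) 15 = \left(\left(1 - 6 \frac{1}{5 \cdot 1} \cdot 2\right) - 9\right) 15 = \left(\left(1 - 6 \cdot \frac{1}{5} \cdot 1 \cdot 2\right) - 9\right) 15 = \left(\left(1 - \frac{6}{5} \cdot 2\right) - 9\right) 15 = \left(\left(1 - \frac{12}{5}\right) - 9\right) 15 = \left(- \frac{7}{5} - 9\right) 15 = \left(- \frac{52}{5}\right) 15 = -156$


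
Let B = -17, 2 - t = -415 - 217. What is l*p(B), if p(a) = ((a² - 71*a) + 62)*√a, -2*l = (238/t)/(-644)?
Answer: 13243*I*√17/29164 ≈ 1.8722*I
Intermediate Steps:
t = 634 (t = 2 - (-415 - 217) = 2 - 1*(-632) = 2 + 632 = 634)
l = 17/58328 (l = -238/634/(2*(-644)) = -238*(1/634)*(-1)/(2*644) = -119*(-1)/(634*644) = -½*(-17/29164) = 17/58328 ≈ 0.00029146)
p(a) = √a*(62 + a² - 71*a) (p(a) = (62 + a² - 71*a)*√a = √a*(62 + a² - 71*a))
l*p(B) = 17*(√(-17)*(62 + (-17)² - 71*(-17)))/58328 = 17*((I*√17)*(62 + 289 + 1207))/58328 = 17*((I*√17)*1558)/58328 = 17*(1558*I*√17)/58328 = 13243*I*√17/29164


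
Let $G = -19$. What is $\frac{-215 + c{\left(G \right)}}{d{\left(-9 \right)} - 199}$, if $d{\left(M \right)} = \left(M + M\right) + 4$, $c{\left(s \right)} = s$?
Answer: $\frac{78}{71} \approx 1.0986$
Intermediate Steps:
$d{\left(M \right)} = 4 + 2 M$ ($d{\left(M \right)} = 2 M + 4 = 4 + 2 M$)
$\frac{-215 + c{\left(G \right)}}{d{\left(-9 \right)} - 199} = \frac{-215 - 19}{\left(4 + 2 \left(-9\right)\right) - 199} = - \frac{234}{\left(4 - 18\right) - 199} = - \frac{234}{-14 - 199} = - \frac{234}{-213} = \left(-234\right) \left(- \frac{1}{213}\right) = \frac{78}{71}$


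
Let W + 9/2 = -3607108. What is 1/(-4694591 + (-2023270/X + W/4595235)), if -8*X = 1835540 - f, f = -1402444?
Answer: -30998536263/145525318729627628 ≈ -2.1301e-7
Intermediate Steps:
W = -7214225/2 (W = -9/2 - 3607108 = -7214225/2 ≈ -3.6071e+6)
X = -404748 (X = -(1835540 - 1*(-1402444))/8 = -(1835540 + 1402444)/8 = -1/8*3237984 = -404748)
1/(-4694591 + (-2023270/X + W/4595235)) = 1/(-4694591 + (-2023270/(-404748) - 7214225/2/4595235)) = 1/(-4694591 + (-2023270*(-1/404748) - 7214225/2*1/4595235)) = 1/(-4694591 + (1011635/202374 - 1442845/1838094)) = 1/(-4694591 + 130623825805/30998536263) = 1/(-145525318729627628/30998536263) = -30998536263/145525318729627628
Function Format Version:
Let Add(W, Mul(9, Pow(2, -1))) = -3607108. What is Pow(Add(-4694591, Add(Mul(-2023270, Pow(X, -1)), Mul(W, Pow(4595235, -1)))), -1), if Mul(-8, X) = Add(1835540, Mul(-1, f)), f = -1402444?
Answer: Rational(-30998536263, 145525318729627628) ≈ -2.1301e-7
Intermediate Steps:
W = Rational(-7214225, 2) (W = Add(Rational(-9, 2), -3607108) = Rational(-7214225, 2) ≈ -3.6071e+6)
X = -404748 (X = Mul(Rational(-1, 8), Add(1835540, Mul(-1, -1402444))) = Mul(Rational(-1, 8), Add(1835540, 1402444)) = Mul(Rational(-1, 8), 3237984) = -404748)
Pow(Add(-4694591, Add(Mul(-2023270, Pow(X, -1)), Mul(W, Pow(4595235, -1)))), -1) = Pow(Add(-4694591, Add(Mul(-2023270, Pow(-404748, -1)), Mul(Rational(-7214225, 2), Pow(4595235, -1)))), -1) = Pow(Add(-4694591, Add(Mul(-2023270, Rational(-1, 404748)), Mul(Rational(-7214225, 2), Rational(1, 4595235)))), -1) = Pow(Add(-4694591, Add(Rational(1011635, 202374), Rational(-1442845, 1838094))), -1) = Pow(Add(-4694591, Rational(130623825805, 30998536263)), -1) = Pow(Rational(-145525318729627628, 30998536263), -1) = Rational(-30998536263, 145525318729627628)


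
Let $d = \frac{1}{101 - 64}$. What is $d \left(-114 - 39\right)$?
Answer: $- \frac{153}{37} \approx -4.1351$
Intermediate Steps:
$d = \frac{1}{37} \approx 0.027027$
$d \left(-114 - 39\right) = \frac{-114 - 39}{37} = \frac{1}{37} \left(-153\right) = - \frac{153}{37}$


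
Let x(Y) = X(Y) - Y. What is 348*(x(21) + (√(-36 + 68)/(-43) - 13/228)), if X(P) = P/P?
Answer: -132617/19 - 1392*√2/43 ≈ -7025.6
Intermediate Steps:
X(P) = 1
x(Y) = 1 - Y
348*(x(21) + (√(-36 + 68)/(-43) - 13/228)) = 348*((1 - 1*21) + (√(-36 + 68)/(-43) - 13/228)) = 348*((1 - 21) + (√32*(-1/43) - 13*1/228)) = 348*(-20 + ((4*√2)*(-1/43) - 13/228)) = 348*(-20 + (-4*√2/43 - 13/228)) = 348*(-20 + (-13/228 - 4*√2/43)) = 348*(-4573/228 - 4*√2/43) = -132617/19 - 1392*√2/43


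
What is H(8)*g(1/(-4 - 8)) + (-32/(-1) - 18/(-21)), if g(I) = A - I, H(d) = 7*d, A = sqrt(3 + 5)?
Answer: 788/21 + 112*sqrt(2) ≈ 195.92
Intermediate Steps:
A = 2*sqrt(2) (A = sqrt(8) = 2*sqrt(2) ≈ 2.8284)
g(I) = -I + 2*sqrt(2) (g(I) = 2*sqrt(2) - I = -I + 2*sqrt(2))
H(8)*g(1/(-4 - 8)) + (-32/(-1) - 18/(-21)) = (7*8)*(-1/(-4 - 8) + 2*sqrt(2)) + (-32/(-1) - 18/(-21)) = 56*(-1/(-12) + 2*sqrt(2)) + (-32*(-1) - 18*(-1/21)) = 56*(-1*(-1/12) + 2*sqrt(2)) + (32 + 6/7) = 56*(1/12 + 2*sqrt(2)) + 230/7 = (14/3 + 112*sqrt(2)) + 230/7 = 788/21 + 112*sqrt(2)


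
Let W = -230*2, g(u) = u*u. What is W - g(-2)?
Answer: -464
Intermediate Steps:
g(u) = u²
W = -460
W - g(-2) = -460 - 1*(-2)² = -460 - 1*4 = -460 - 4 = -464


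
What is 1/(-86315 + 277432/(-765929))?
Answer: -765929/66111439067 ≈ -1.1585e-5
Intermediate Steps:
1/(-86315 + 277432/(-765929)) = 1/(-86315 + 277432*(-1/765929)) = 1/(-86315 - 277432/765929) = 1/(-66111439067/765929) = -765929/66111439067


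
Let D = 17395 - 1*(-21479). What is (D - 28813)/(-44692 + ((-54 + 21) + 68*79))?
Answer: -10061/39353 ≈ -0.25566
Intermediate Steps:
D = 38874 (D = 17395 + 21479 = 38874)
(D - 28813)/(-44692 + ((-54 + 21) + 68*79)) = (38874 - 28813)/(-44692 + ((-54 + 21) + 68*79)) = 10061/(-44692 + (-33 + 5372)) = 10061/(-44692 + 5339) = 10061/(-39353) = 10061*(-1/39353) = -10061/39353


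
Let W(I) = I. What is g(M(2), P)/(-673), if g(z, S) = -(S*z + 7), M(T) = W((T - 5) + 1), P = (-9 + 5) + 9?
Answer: -3/673 ≈ -0.0044577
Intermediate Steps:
P = 5 (P = -4 + 9 = 5)
M(T) = -4 + T (M(T) = (T - 5) + 1 = (-5 + T) + 1 = -4 + T)
g(z, S) = -7 - S*z (g(z, S) = -(7 + S*z) = -7 - S*z)
g(M(2), P)/(-673) = (-7 - 1*5*(-4 + 2))/(-673) = (-7 - 1*5*(-2))*(-1/673) = (-7 + 10)*(-1/673) = 3*(-1/673) = -3/673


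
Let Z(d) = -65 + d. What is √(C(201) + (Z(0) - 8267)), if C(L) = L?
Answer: I*√8131 ≈ 90.172*I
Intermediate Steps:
√(C(201) + (Z(0) - 8267)) = √(201 + ((-65 + 0) - 8267)) = √(201 + (-65 - 8267)) = √(201 - 8332) = √(-8131) = I*√8131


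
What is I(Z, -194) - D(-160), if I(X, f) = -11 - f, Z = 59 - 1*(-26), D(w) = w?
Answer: 343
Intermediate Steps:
Z = 85 (Z = 59 + 26 = 85)
I(Z, -194) - D(-160) = (-11 - 1*(-194)) - 1*(-160) = (-11 + 194) + 160 = 183 + 160 = 343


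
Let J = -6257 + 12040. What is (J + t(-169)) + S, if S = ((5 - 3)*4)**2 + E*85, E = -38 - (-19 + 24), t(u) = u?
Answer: 2023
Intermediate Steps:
E = -43 (E = -38 - 1*5 = -38 - 5 = -43)
J = 5783
S = -3591 (S = ((5 - 3)*4)**2 - 43*85 = (2*4)**2 - 3655 = 8**2 - 3655 = 64 - 3655 = -3591)
(J + t(-169)) + S = (5783 - 169) - 3591 = 5614 - 3591 = 2023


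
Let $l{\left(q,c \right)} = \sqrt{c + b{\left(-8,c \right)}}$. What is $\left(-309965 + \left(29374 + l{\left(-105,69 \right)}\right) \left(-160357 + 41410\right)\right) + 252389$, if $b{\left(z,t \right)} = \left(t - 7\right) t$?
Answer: $-3494006754 - 356841 \sqrt{483} \approx -3.5019 \cdot 10^{9}$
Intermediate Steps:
$b{\left(z,t \right)} = t \left(-7 + t\right)$ ($b{\left(z,t \right)} = \left(-7 + t\right) t = t \left(-7 + t\right)$)
$l{\left(q,c \right)} = \sqrt{c + c \left(-7 + c\right)}$
$\left(-309965 + \left(29374 + l{\left(-105,69 \right)}\right) \left(-160357 + 41410\right)\right) + 252389 = \left(-309965 + \left(29374 + \sqrt{69 \left(-6 + 69\right)}\right) \left(-160357 + 41410\right)\right) + 252389 = \left(-309965 + \left(29374 + \sqrt{69 \cdot 63}\right) \left(-118947\right)\right) + 252389 = \left(-309965 + \left(29374 + \sqrt{4347}\right) \left(-118947\right)\right) + 252389 = \left(-309965 + \left(29374 + 3 \sqrt{483}\right) \left(-118947\right)\right) + 252389 = \left(-309965 - \left(3493949178 + 356841 \sqrt{483}\right)\right) + 252389 = \left(-3494259143 - 356841 \sqrt{483}\right) + 252389 = -3494006754 - 356841 \sqrt{483}$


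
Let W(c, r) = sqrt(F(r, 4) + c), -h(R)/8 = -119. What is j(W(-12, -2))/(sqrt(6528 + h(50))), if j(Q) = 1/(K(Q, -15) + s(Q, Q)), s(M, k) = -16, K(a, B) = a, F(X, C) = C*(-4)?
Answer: -sqrt(1870)/66385 - I*sqrt(13090)/531080 ≈ -0.0006514 - 0.00021543*I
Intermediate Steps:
F(X, C) = -4*C
h(R) = 952 (h(R) = -8*(-119) = 952)
W(c, r) = sqrt(-16 + c) (W(c, r) = sqrt(-4*4 + c) = sqrt(-16 + c))
j(Q) = 1/(-16 + Q) (j(Q) = 1/(Q - 16) = 1/(-16 + Q))
j(W(-12, -2))/(sqrt(6528 + h(50))) = 1/((-16 + sqrt(-16 - 12))*(sqrt(6528 + 952))) = 1/((-16 + sqrt(-28))*(sqrt(7480))) = 1/((-16 + 2*I*sqrt(7))*((2*sqrt(1870)))) = (sqrt(1870)/3740)/(-16 + 2*I*sqrt(7)) = sqrt(1870)/(3740*(-16 + 2*I*sqrt(7)))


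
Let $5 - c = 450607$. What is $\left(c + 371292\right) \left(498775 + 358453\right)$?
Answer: $-67986752680$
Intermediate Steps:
$c = -450602$ ($c = 5 - 450607 = -450602$)
$\left(c + 371292\right) \left(498775 + 358453\right) = \left(-450602 + 371292\right) \left(498775 + 358453\right) = \left(-79310\right) 857228 = -67986752680$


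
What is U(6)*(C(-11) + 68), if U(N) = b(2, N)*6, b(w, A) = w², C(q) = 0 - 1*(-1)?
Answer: 1656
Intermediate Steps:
C(q) = 1 (C(q) = 0 + 1 = 1)
U(N) = 24 (U(N) = 2²*6 = 4*6 = 24)
U(6)*(C(-11) + 68) = 24*(1 + 68) = 24*69 = 1656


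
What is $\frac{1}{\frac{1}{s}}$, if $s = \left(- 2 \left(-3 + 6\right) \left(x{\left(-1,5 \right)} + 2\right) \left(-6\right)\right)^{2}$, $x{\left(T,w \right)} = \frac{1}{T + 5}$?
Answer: $6561$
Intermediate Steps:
$x{\left(T,w \right)} = \frac{1}{5 + T}$
$s = 6561$ ($s = \left(- 2 \left(-3 + 6\right) \left(\frac{1}{5 - 1} + 2\right) \left(-6\right)\right)^{2} = \left(- 2 \cdot 3 \left(\frac{1}{4} + 2\right) \left(-6\right)\right)^{2} = \left(- 2 \cdot 3 \cdot \frac{9}{4} \left(-6\right)\right)^{2} = \left(\left(-2\right) \frac{27}{4} \left(-6\right)\right)^{2} = \left(\left(- \frac{27}{2}\right) \left(-6\right)\right)^{2} = 81^{2} = 6561$)
$\frac{1}{\frac{1}{s}} = \frac{1}{\frac{1}{6561}} = 6561$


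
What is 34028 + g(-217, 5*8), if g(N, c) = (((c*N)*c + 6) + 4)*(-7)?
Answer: 2464358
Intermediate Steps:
g(N, c) = -70 - 7*N*c² (g(N, c) = (((N*c)*c + 6) + 4)*(-7) = ((N*c² + 6) + 4)*(-7) = ((6 + N*c²) + 4)*(-7) = (10 + N*c²)*(-7) = -70 - 7*N*c²)
34028 + g(-217, 5*8) = 34028 + (-70 - 7*(-217)*(5*8)²) = 34028 + (-70 - 7*(-217)*40²) = 34028 + (-70 - 7*(-217)*1600) = 34028 + (-70 + 2430400) = 34028 + 2430330 = 2464358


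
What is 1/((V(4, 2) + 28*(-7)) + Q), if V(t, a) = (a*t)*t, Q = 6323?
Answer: 1/6159 ≈ 0.00016236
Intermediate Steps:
V(t, a) = a*t²
1/((V(4, 2) + 28*(-7)) + Q) = 1/((2*4² + 28*(-7)) + 6323) = 1/((2*16 - 196) + 6323) = 1/((32 - 196) + 6323) = 1/(-164 + 6323) = 1/6159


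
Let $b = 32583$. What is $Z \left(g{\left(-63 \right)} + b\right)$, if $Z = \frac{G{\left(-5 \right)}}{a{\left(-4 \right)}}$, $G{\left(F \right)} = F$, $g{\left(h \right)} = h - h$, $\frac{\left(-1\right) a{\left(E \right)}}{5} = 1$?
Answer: $32583$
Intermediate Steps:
$a{\left(E \right)} = -5$ ($a{\left(E \right)} = \left(-5\right) 1 = -5$)
$g{\left(h \right)} = 0$
$Z = 1$ ($Z = - \frac{5}{-5} = \left(-5\right) \left(- \frac{1}{5}\right) = 1$)
$Z \left(g{\left(-63 \right)} + b\right) = 1 \left(0 + 32583\right) = 1 \cdot 32583 = 32583$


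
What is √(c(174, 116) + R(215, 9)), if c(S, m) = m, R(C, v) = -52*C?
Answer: 2*I*√2766 ≈ 105.19*I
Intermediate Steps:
√(c(174, 116) + R(215, 9)) = √(116 - 52*215) = √(116 - 11180) = √(-11064) = 2*I*√2766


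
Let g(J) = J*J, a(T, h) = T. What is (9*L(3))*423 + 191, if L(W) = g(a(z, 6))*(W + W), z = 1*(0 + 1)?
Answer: 23033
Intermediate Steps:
z = 1 (z = 1*1 = 1)
g(J) = J²
L(W) = 2*W (L(W) = 1²*(W + W) = 1*(2*W) = 2*W)
(9*L(3))*423 + 191 = (9*(2*3))*423 + 191 = (9*6)*423 + 191 = 54*423 + 191 = 22842 + 191 = 23033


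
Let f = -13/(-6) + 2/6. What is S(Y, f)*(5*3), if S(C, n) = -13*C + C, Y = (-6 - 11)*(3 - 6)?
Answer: -9180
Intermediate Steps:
Y = 51 (Y = -17*(-3) = 51)
f = 5/2 (f = -13*(-⅙) + 2*(⅙) = 13/6 + ⅓ = 5/2 ≈ 2.5000)
S(C, n) = -12*C
S(Y, f)*(5*3) = (-12*51)*(5*3) = -612*15 = -9180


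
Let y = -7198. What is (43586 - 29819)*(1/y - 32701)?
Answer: -3240501226833/7198 ≈ -4.5019e+8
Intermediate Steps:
(43586 - 29819)*(1/y - 32701) = (43586 - 29819)*(1/(-7198) - 32701) = 13767*(-1/7198 - 32701) = 13767*(-235381799/7198) = -3240501226833/7198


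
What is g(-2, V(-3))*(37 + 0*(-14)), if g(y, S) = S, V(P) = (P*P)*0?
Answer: 0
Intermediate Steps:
V(P) = 0 (V(P) = P**2*0 = 0)
g(-2, V(-3))*(37 + 0*(-14)) = 0*(37 + 0*(-14)) = 0*(37 + 0) = 0*37 = 0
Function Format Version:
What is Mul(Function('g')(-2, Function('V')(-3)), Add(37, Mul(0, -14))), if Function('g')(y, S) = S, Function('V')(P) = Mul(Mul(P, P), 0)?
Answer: 0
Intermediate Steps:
Function('V')(P) = 0 (Function('V')(P) = Mul(Pow(P, 2), 0) = 0)
Mul(Function('g')(-2, Function('V')(-3)), Add(37, Mul(0, -14))) = Mul(0, Add(37, Mul(0, -14))) = Mul(0, Add(37, 0)) = Mul(0, 37) = 0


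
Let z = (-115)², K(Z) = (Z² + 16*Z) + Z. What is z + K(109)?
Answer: 26959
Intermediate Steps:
K(Z) = Z² + 17*Z
z = 13225
z + K(109) = 13225 + 109*(17 + 109) = 13225 + 109*126 = 13225 + 13734 = 26959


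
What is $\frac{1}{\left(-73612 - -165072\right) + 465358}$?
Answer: $\frac{1}{556818} \approx 1.7959 \cdot 10^{-6}$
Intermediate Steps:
$\frac{1}{\left(-73612 - -165072\right) + 465358} = \frac{1}{\left(-73612 + 165072\right) + 465358} = \frac{1}{91460 + 465358} = \frac{1}{556818}$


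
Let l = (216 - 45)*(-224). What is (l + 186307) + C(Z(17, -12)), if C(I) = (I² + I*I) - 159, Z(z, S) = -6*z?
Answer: 168652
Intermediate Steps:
C(I) = -159 + 2*I² (C(I) = (I² + I²) - 159 = 2*I² - 159 = -159 + 2*I²)
l = -38304 (l = 171*(-224) = -38304)
(l + 186307) + C(Z(17, -12)) = (-38304 + 186307) + (-159 + 2*(-6*17)²) = 148003 + (-159 + 2*(-102)²) = 148003 + (-159 + 2*10404) = 148003 + (-159 + 20808) = 148003 + 20649 = 168652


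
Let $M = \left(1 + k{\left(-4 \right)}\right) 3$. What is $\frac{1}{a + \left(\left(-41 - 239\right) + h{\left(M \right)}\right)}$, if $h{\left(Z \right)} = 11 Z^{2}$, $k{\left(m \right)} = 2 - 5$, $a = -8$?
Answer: $\frac{1}{108} \approx 0.0092593$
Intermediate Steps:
$k{\left(m \right)} = -3$ ($k{\left(m \right)} = 2 - 5 = -3$)
$M = -6$ ($M = \left(1 - 3\right) 3 = \left(-2\right) 3 = -6$)
$\frac{1}{a + \left(\left(-41 - 239\right) + h{\left(M \right)}\right)} = \frac{1}{-8 + \left(\left(-41 - 239\right) + 11 \left(-6\right)^{2}\right)} = \frac{1}{-8 + \left(-280 + 11 \cdot 36\right)} = \frac{1}{-8 + \left(-280 + 396\right)} = \frac{1}{-8 + 116} = \frac{1}{108}$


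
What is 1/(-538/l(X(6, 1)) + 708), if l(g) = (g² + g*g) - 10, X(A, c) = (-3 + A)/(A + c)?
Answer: 236/180269 ≈ 0.0013092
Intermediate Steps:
X(A, c) = (-3 + A)/(A + c)
l(g) = -10 + 2*g² (l(g) = (g² + g²) - 10 = 2*g² - 10 = -10 + 2*g²)
1/(-538/l(X(6, 1)) + 708) = 1/(-538/(-10 + 2*((-3 + 6)/(6 + 1))²) + 708) = 1/(-538/(-10 + 2*(3/7)²) + 708) = 1/(-538/(-10 + 2*(9/49)) + 708) = 1/(-538/(-10 + 18/49) + 708) = 1/(-538/(-472/49) + 708) = 1/(-538*(-49/472) + 708) = 1/(13181/236 + 708) = 1/(180269/236) = 236/180269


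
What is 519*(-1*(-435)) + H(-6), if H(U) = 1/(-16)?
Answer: 3612239/16 ≈ 2.2577e+5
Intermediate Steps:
H(U) = -1/16
519*(-1*(-435)) + H(-6) = 519*(-1*(-435)) - 1/16 = 519*435 - 1/16 = 225765 - 1/16 = 3612239/16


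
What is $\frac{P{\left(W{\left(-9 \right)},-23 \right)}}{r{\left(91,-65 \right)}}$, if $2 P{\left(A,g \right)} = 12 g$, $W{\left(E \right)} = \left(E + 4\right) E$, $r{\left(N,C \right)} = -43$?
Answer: $\frac{138}{43} \approx 3.2093$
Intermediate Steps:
$W{\left(E \right)} = E \left(4 + E\right)$ ($W{\left(E \right)} = \left(4 + E\right) E = E \left(4 + E\right)$)
$P{\left(A,g \right)} = 6 g$ ($P{\left(A,g \right)} = \frac{12 g}{2} = 6 g$)
$\frac{P{\left(W{\left(-9 \right)},-23 \right)}}{r{\left(91,-65 \right)}} = \frac{6 \left(-23\right)}{-43} = \left(-138\right) \left(- \frac{1}{43}\right) = \frac{138}{43}$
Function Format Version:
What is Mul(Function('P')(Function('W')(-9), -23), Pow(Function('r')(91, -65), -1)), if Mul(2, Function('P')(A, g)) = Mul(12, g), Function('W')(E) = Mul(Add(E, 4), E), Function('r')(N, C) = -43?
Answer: Rational(138, 43) ≈ 3.2093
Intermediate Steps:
Function('W')(E) = Mul(E, Add(4, E)) (Function('W')(E) = Mul(Add(4, E), E) = Mul(E, Add(4, E)))
Function('P')(A, g) = Mul(6, g) (Function('P')(A, g) = Mul(Rational(1, 2), Mul(12, g)) = Mul(6, g))
Mul(Function('P')(Function('W')(-9), -23), Pow(Function('r')(91, -65), -1)) = Mul(Mul(6, -23), Pow(-43, -1)) = Mul(-138, Rational(-1, 43)) = Rational(138, 43)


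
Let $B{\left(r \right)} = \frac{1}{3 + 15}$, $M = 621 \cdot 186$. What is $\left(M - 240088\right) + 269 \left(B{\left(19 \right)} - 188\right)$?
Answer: $- \frac{3152503}{18} \approx -1.7514 \cdot 10^{5}$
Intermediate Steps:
$M = 115506$
$B{\left(r \right)} = \frac{1}{18}$
$\left(M - 240088\right) + 269 \left(B{\left(19 \right)} - 188\right) = \left(115506 - 240088\right) + 269 \left(\frac{1}{18} - 188\right) = \left(115506 - 240088\right) + 269 \left(- \frac{3383}{18}\right) = -124582 - \frac{910027}{18} = - \frac{3152503}{18}$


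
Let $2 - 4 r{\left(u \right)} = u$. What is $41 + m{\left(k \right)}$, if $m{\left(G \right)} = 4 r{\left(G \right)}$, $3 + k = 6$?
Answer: $40$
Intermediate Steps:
$k = 3$ ($k = -3 + 6 = 3$)
$r{\left(u \right)} = \frac{1}{2} - \frac{u}{4}$
$m{\left(G \right)} = 2 - G$ ($m{\left(G \right)} = 4 \left(\frac{1}{2} - \frac{G}{4}\right) = 2 - G$)
$41 + m{\left(k \right)} = 41 + \left(2 - 3\right) = 41 - 1 = 40$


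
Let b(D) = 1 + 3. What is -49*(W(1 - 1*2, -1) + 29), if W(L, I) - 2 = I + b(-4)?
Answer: -1666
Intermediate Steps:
b(D) = 4
W(L, I) = 6 + I (W(L, I) = 2 + (I + 4) = 2 + (4 + I) = 6 + I)
-49*(W(1 - 1*2, -1) + 29) = -49*((6 - 1) + 29) = -49*(5 + 29) = -49*34 = -1666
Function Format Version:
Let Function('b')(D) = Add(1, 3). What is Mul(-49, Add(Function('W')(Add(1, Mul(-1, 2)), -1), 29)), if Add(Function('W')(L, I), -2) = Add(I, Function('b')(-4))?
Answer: -1666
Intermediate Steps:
Function('b')(D) = 4
Function('W')(L, I) = Add(6, I) (Function('W')(L, I) = Add(2, Add(I, 4)) = Add(2, Add(4, I)) = Add(6, I))
Mul(-49, Add(Function('W')(Add(1, Mul(-1, 2)), -1), 29)) = Mul(-49, Add(Add(6, -1), 29)) = Mul(-49, Add(5, 29)) = Mul(-49, 34) = -1666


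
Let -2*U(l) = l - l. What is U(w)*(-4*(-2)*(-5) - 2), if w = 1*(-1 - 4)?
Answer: 0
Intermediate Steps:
w = -5 (w = 1*(-5) = -5)
U(l) = 0 (U(l) = -(l - l)/2 = -½*0 = 0)
U(w)*(-4*(-2)*(-5) - 2) = 0*(-4*(-2)*(-5) - 2) = 0*(8*(-5) - 2) = 0*(-40 - 2) = 0*(-42) = 0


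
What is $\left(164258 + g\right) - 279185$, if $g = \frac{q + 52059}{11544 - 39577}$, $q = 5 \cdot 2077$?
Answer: $- \frac{3221811035}{28033} \approx -1.1493 \cdot 10^{5}$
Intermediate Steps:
$q = 10385$
$g = - \frac{62444}{28033}$ ($g = \frac{10385 + 52059}{11544 - 39577} = \frac{62444}{-28033} = 62444 \left(- \frac{1}{28033}\right) = - \frac{62444}{28033} \approx -2.2275$)
$\left(164258 + g\right) - 279185 = \left(164258 - \frac{62444}{28033}\right) - 279185 = \frac{4604582070}{28033} - 279185 = - \frac{3221811035}{28033}$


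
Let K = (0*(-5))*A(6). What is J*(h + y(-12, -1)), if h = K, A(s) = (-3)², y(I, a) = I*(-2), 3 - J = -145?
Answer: 3552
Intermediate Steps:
J = 148 (J = 3 - 1*(-145) = 3 + 145 = 148)
y(I, a) = -2*I
A(s) = 9
K = 0 (K = (0*(-5))*9 = 0*9 = 0)
h = 0
J*(h + y(-12, -1)) = 148*(0 - 2*(-12)) = 148*(0 + 24) = 148*24 = 3552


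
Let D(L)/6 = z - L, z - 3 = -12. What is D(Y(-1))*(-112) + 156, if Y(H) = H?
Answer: 5532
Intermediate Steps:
z = -9 (z = 3 - 12 = -9)
D(L) = -54 - 6*L (D(L) = 6*(-9 - L) = -54 - 6*L)
D(Y(-1))*(-112) + 156 = (-54 - 6*(-1))*(-112) + 156 = (-54 + 6)*(-112) + 156 = -48*(-112) + 156 = 5376 + 156 = 5532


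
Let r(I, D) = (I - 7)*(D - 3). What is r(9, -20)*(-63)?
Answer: 2898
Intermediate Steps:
r(I, D) = (-7 + I)*(-3 + D)
r(9, -20)*(-63) = (21 - 7*(-20) - 3*9 - 20*9)*(-63) = (21 + 140 - 27 - 180)*(-63) = -46*(-63) = 2898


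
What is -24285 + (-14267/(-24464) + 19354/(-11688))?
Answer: -78911861735/3249264 ≈ -24286.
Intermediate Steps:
-24285 + (-14267/(-24464) + 19354/(-11688)) = -24285 + (-14267*(-1/24464) + 19354*(-1/11688)) = -24285 + (1297/2224 - 9677/5844) = -24285 - 3485495/3249264 = -78911861735/3249264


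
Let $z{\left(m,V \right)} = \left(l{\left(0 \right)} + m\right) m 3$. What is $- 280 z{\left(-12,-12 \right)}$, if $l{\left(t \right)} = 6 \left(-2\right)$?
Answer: $-241920$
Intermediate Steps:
$l{\left(t \right)} = -12$
$z{\left(m,V \right)} = 3 m \left(-12 + m\right)$ ($z{\left(m,V \right)} = \left(-12 + m\right) m 3 = \left(-12 + m\right) 3 m = 3 m \left(-12 + m\right)$)
$- 280 z{\left(-12,-12 \right)} = - 280 \cdot 3 \left(-12\right) \left(-12 - 12\right) = - 280 \cdot 3 \left(-12\right) \left(-24\right) = \left(-280\right) 864 = -241920$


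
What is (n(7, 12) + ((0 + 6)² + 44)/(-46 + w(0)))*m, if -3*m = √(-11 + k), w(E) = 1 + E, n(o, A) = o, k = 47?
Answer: -94/9 ≈ -10.444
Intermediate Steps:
m = -2 (m = -√(-11 + 47)/3 = -√36/3 = -⅓*6 = -2)
(n(7, 12) + ((0 + 6)² + 44)/(-46 + w(0)))*m = (7 + ((0 + 6)² + 44)/(-46 + (1 + 0)))*(-2) = (7 + (6² + 44)/(-46 + 1))*(-2) = (7 + (36 + 44)/(-45))*(-2) = (7 + 80*(-1/45))*(-2) = (7 - 16/9)*(-2) = (47/9)*(-2) = -94/9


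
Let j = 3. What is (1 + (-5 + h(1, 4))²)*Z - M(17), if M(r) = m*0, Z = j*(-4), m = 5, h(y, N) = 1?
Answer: -204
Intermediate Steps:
Z = -12 (Z = 3*(-4) = -12)
M(r) = 0 (M(r) = 5*0 = 0)
(1 + (-5 + h(1, 4))²)*Z - M(17) = (1 + (-5 + 1)²)*(-12) - 1*0 = (1 + (-4)²)*(-12) + 0 = (1 + 16)*(-12) + 0 = 17*(-12) + 0 = -204 + 0 = -204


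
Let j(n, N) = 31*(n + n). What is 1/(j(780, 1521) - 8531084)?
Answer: -1/8482724 ≈ -1.1789e-7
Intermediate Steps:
j(n, N) = 62*n (j(n, N) = 31*(2*n) = 62*n)
1/(j(780, 1521) - 8531084) = 1/(62*780 - 8531084) = 1/(48360 - 8531084) = 1/(-8482724) = -1/8482724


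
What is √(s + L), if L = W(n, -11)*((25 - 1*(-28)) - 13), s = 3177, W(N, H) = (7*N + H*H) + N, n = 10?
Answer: √11217 ≈ 105.91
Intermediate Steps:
W(N, H) = H² + 8*N (W(N, H) = (7*N + H²) + N = (H² + 7*N) + N = H² + 8*N)
L = 8040 (L = ((-11)² + 8*10)*((25 - 1*(-28)) - 13) = (121 + 80)*((25 + 28) - 13) = 201*(53 - 13) = 201*40 = 8040)
√(s + L) = √(3177 + 8040) = √11217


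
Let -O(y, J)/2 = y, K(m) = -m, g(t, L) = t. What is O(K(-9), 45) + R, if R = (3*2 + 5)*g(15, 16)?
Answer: 147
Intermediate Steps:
O(y, J) = -2*y
R = 165 (R = (3*2 + 5)*15 = (6 + 5)*15 = 11*15 = 165)
O(K(-9), 45) + R = -(-2)*(-9) + 165 = -2*9 + 165 = -18 + 165 = 147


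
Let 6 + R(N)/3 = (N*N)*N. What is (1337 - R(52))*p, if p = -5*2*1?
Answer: 4204690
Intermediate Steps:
R(N) = -18 + 3*N³ (R(N) = -18 + 3*((N*N)*N) = -18 + 3*(N²*N) = -18 + 3*N³)
p = -10 (p = -10*1 = -10)
(1337 - R(52))*p = (1337 - (-18 + 3*52³))*(-10) = (1337 - (-18 + 3*140608))*(-10) = (1337 - (-18 + 421824))*(-10) = (1337 - 1*421806)*(-10) = (1337 - 421806)*(-10) = -420469*(-10) = 4204690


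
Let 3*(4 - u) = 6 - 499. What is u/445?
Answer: 101/267 ≈ 0.37828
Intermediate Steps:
u = 505/3 (u = 4 - (6 - 499)/3 = 4 - ⅓*(-493) = 4 + 493/3 = 505/3 ≈ 168.33)
u/445 = (505/3)/445 = (505/3)*(1/445) = 101/267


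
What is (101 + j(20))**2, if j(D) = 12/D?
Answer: 258064/25 ≈ 10323.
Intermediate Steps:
(101 + j(20))**2 = (101 + 12/20)**2 = (101 + 12*(1/20))**2 = (101 + 3/5)**2 = (508/5)**2 = 258064/25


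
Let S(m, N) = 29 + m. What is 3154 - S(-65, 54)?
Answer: 3190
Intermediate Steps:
3154 - S(-65, 54) = 3154 - (29 - 65) = 3154 - 1*(-36) = 3154 + 36 = 3190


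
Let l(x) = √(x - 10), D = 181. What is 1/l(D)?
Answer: √19/57 ≈ 0.076472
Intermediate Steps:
l(x) = √(-10 + x)
1/l(D) = 1/(√(-10 + 181)) = 1/(√171) = 1/(3*√19) = √19/57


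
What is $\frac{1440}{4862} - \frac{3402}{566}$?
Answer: $- \frac{3931371}{687973} \approx -5.7144$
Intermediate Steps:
$\frac{1440}{4862} - \frac{3402}{566} = 1440 \cdot \frac{1}{4862} - \frac{1701}{283} = \frac{720}{2431} - \frac{1701}{283} = - \frac{3931371}{687973}$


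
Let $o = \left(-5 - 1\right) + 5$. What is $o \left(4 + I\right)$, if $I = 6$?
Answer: $-10$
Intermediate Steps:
$o = -1$ ($o = -6 + 5 = -1$)
$o \left(4 + I\right) = - (4 + 6) = \left(-1\right) 10 = -10$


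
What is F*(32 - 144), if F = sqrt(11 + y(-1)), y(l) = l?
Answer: -112*sqrt(10) ≈ -354.18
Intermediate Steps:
F = sqrt(10) (F = sqrt(11 - 1) = sqrt(10) ≈ 3.1623)
F*(32 - 144) = sqrt(10)*(32 - 144) = sqrt(10)*(-112) = -112*sqrt(10)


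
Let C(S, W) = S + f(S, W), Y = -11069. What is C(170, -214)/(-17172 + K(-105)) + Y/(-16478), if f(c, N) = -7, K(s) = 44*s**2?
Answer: 2591090473/3855258792 ≈ 0.67209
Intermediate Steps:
C(S, W) = -7 + S (C(S, W) = S - 7 = -7 + S)
C(170, -214)/(-17172 + K(-105)) + Y/(-16478) = (-7 + 170)/(-17172 + 44*(-105)**2) - 11069/(-16478) = 163/(-17172 + 44*11025) - 11069*(-1/16478) = 163/(-17172 + 485100) + 11069/16478 = 163/467928 + 11069/16478 = 2591090473/3855258792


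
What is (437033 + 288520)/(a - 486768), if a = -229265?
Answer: -725553/716033 ≈ -1.0133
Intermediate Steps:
(437033 + 288520)/(a - 486768) = (437033 + 288520)/(-229265 - 486768) = 725553/(-716033) = 725553*(-1/716033) = -725553/716033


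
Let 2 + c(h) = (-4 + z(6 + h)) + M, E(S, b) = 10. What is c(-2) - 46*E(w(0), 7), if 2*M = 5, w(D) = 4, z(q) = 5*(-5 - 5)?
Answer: -1027/2 ≈ -513.50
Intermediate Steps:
z(q) = -50 (z(q) = 5*(-10) = -50)
M = 5/2 (M = (1/2)*5 = 5/2 ≈ 2.5000)
c(h) = -107/2 (c(h) = -2 + ((-4 - 50) + 5/2) = -2 + (-54 + 5/2) = -2 - 103/2 = -107/2)
c(-2) - 46*E(w(0), 7) = -107/2 - 46*10 = -107/2 - 460 = -1027/2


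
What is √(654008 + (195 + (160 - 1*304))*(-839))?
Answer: √611219 ≈ 781.80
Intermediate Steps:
√(654008 + (195 + (160 - 1*304))*(-839)) = √(654008 + (195 + (160 - 304))*(-839)) = √(654008 + (195 - 144)*(-839)) = √(654008 + 51*(-839)) = √(654008 - 42789) = √611219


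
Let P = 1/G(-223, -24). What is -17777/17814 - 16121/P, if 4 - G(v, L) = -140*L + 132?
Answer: 1001682057295/17814 ≈ 5.6230e+7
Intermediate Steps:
G(v, L) = -128 + 140*L (G(v, L) = 4 - (-140*L + 132) = 4 - (132 - 140*L) = 4 + (-132 + 140*L) = -128 + 140*L)
P = -1/3488 (P = 1/(-128 + 140*(-24)) = 1/(-128 - 3360) = 1/(-3488) = -1/3488 ≈ -0.00028670)
-17777/17814 - 16121/P = -17777/17814 - 16121/(-1/3488) = -17777*1/17814 - 16121*(-3488) = -17777/17814 + 56230048 = 1001682057295/17814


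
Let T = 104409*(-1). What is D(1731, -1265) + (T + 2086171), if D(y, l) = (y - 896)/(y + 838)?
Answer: 5091147413/2569 ≈ 1.9818e+6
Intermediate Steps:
D(y, l) = (-896 + y)/(838 + y)
T = -104409
D(1731, -1265) + (T + 2086171) = (-896 + 1731)/(838 + 1731) + (-104409 + 2086171) = 835/2569 + 1981762 = 5091147413/2569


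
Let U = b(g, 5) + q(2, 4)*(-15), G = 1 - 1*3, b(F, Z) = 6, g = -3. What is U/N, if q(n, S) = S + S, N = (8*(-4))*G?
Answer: -57/32 ≈ -1.7813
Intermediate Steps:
G = -2 (G = 1 - 3 = -2)
N = 64 (N = (8*(-4))*(-2) = -32*(-2) = 64)
q(n, S) = 2*S
U = -114 (U = 6 + (2*4)*(-15) = 6 + 8*(-15) = 6 - 120 = -114)
U/N = -114/64 = -114*1/64 = -57/32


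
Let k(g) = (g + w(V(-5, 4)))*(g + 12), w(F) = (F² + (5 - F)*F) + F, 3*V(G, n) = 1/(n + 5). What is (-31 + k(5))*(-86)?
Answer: -44720/9 ≈ -4968.9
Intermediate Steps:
V(G, n) = 1/(3*(5 + n)) (V(G, n) = 1/(3*(n + 5)) = 1/(3*(5 + n)))
w(F) = F + F² + F*(5 - F) (w(F) = (F² + F*(5 - F)) + F = F + F² + F*(5 - F))
k(g) = (12 + g)*(2/9 + g) (k(g) = (g + 6*(1/(3*(5 + 4))))*(g + 12) = (g + 6*((⅓)/9))*(12 + g) = (g + 6*((⅓)*(⅑)))*(12 + g) = (g + 6*(1/27))*(12 + g) = (g + 2/9)*(12 + g) = (2/9 + g)*(12 + g) = (12 + g)*(2/9 + g))
(-31 + k(5))*(-86) = (-31 + (8/3 + 5² + (110/9)*5))*(-86) = (-31 + (8/3 + 25 + 550/9))*(-86) = (-31 + 799/9)*(-86) = (520/9)*(-86) = -44720/9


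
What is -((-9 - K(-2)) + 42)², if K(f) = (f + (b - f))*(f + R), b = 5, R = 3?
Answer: -784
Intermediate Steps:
K(f) = 15 + 5*f (K(f) = (f + (5 - f))*(f + 3) = 5*(3 + f) = 15 + 5*f)
-((-9 - K(-2)) + 42)² = -((-9 - (15 + 5*(-2))) + 42)² = -((-9 - (15 - 10)) + 42)² = -((-9 - 1*5) + 42)² = -((-9 - 5) + 42)² = -(-14 + 42)² = -1*28² = -1*784 = -784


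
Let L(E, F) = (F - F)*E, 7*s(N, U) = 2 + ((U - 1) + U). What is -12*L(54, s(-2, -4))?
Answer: 0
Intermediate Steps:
s(N, U) = 1/7 + 2*U/7 (s(N, U) = (2 + ((U - 1) + U))/7 = (2 + ((-1 + U) + U))/7 = (2 + (-1 + 2*U))/7 = (1 + 2*U)/7 = 1/7 + 2*U/7)
L(E, F) = 0 (L(E, F) = 0*E = 0)
-12*L(54, s(-2, -4)) = -12*0 = 0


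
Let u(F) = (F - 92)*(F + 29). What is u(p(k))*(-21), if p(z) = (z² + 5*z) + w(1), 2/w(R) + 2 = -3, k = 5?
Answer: 1749636/25 ≈ 69986.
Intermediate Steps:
w(R) = -⅖ (w(R) = 2/(-2 - 3) = 2/(-5) = 2*(-⅕) = -⅖)
p(z) = -⅖ + z² + 5*z (p(z) = (z² + 5*z) - ⅖ = -⅖ + z² + 5*z)
u(F) = (-92 + F)*(29 + F)
u(p(k))*(-21) = (-2668 + (-⅖ + 5² + 5*5)² - 63*(-⅖ + 5² + 5*5))*(-21) = (-2668 + (-⅖ + 25 + 25)² - 63*(-⅖ + 25 + 25))*(-21) = (-2668 + (248/5)² - 63*248/5)*(-21) = (-2668 + 61504/25 - 15624/5)*(-21) = -83316/25*(-21) = 1749636/25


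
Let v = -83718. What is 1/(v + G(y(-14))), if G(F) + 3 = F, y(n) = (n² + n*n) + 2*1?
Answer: -1/83327 ≈ -1.2001e-5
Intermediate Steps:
y(n) = 2 + 2*n² (y(n) = (n² + n²) + 2 = 2*n² + 2 = 2 + 2*n²)
G(F) = -3 + F
1/(v + G(y(-14))) = 1/(-83718 + (-3 + (2 + 2*(-14)²))) = 1/(-83718 + (-3 + (2 + 2*196))) = 1/(-83718 + (-3 + (2 + 392))) = 1/(-83718 + (-3 + 394)) = 1/(-83718 + 391) = 1/(-83327) = -1/83327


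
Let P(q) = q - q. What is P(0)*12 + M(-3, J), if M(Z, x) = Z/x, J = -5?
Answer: ⅗ ≈ 0.60000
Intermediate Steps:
P(q) = 0
P(0)*12 + M(-3, J) = 0*12 - 3/(-5) = 0 - 3*(-⅕) = 0 + ⅗ = ⅗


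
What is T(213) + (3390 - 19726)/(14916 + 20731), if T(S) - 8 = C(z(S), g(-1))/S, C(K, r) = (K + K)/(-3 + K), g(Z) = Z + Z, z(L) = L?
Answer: 28263847/3742935 ≈ 7.5513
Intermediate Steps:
g(Z) = 2*Z
C(K, r) = 2*K/(-3 + K) (C(K, r) = (2*K)/(-3 + K) = 2*K/(-3 + K))
T(S) = 8 + 2/(-3 + S) (T(S) = 8 + (2*S/(-3 + S))/S = 8 + 2/(-3 + S))
T(213) + (3390 - 19726)/(14916 + 20731) = 2*(-11 + 4*213)/(-3 + 213) + (3390 - 19726)/(14916 + 20731) = 2*(-11 + 852)/210 - 16336/35647 = 2*(1/210)*841 - 16336*1/35647 = 841/105 - 16336/35647 = 28263847/3742935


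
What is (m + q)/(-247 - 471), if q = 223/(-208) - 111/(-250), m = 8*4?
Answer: -815669/18668000 ≈ -0.043693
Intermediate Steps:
m = 32
q = -16331/26000 (q = 223*(-1/208) - 111*(-1/250) = -223/208 + 111/250 = -16331/26000 ≈ -0.62812)
(m + q)/(-247 - 471) = (32 - 16331/26000)/(-247 - 471) = (815669/26000)/(-718) = (815669/26000)*(-1/718) = -815669/18668000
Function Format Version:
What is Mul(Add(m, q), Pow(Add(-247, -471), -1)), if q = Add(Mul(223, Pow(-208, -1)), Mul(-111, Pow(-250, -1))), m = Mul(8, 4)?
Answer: Rational(-815669, 18668000) ≈ -0.043693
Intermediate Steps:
m = 32
q = Rational(-16331, 26000) (q = Add(Mul(223, Rational(-1, 208)), Mul(-111, Rational(-1, 250))) = Add(Rational(-223, 208), Rational(111, 250)) = Rational(-16331, 26000) ≈ -0.62812)
Mul(Add(m, q), Pow(Add(-247, -471), -1)) = Mul(Add(32, Rational(-16331, 26000)), Pow(Add(-247, -471), -1)) = Mul(Rational(815669, 26000), Pow(-718, -1)) = Mul(Rational(815669, 26000), Rational(-1, 718)) = Rational(-815669, 18668000)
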